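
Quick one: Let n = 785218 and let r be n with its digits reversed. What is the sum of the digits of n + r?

35

Reversal of 785218 is 812587; 785218 + 812587 = 1597805.
Digit sum of 1597805: 1+5+9+7+8+0+5 = 35.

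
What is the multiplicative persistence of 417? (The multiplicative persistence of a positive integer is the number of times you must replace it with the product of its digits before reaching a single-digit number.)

417 → 28 → 16 → 6 (3 steps)

3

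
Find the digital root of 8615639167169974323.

6

8+6+1+5+6+3+9+1+6+7+1+6+9+9+7+4+3+2+3 = 96
9+6 = 15
1+5 = 6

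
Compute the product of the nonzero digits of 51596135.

20250

5×1×5×9×6×1×3×5 = 20250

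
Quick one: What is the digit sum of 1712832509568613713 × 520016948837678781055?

1712832509568613713 × 520016948837678781055 = 890701935495854748392020882991997607215
Sum of its 39 digits: 195.

195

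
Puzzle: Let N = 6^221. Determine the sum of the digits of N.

738

6^221 = 9363243866832676201379452282122235744346433424325156272608750615623679841205911676738968655424181105912601275968087328168856023782235345301598002432842285445244705734393856
Sum of its 172 digits: 738.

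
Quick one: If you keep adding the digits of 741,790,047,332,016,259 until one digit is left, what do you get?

7

7+4+1+7+9+0+0+4+7+3+3+2+0+1+6+2+5+9 = 70
7+0 = 7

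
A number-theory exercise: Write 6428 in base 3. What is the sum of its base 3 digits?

10

6428 in base 3 is 22211002.
Digit sum: 2+2+2+1+1+0+0+2 = 10.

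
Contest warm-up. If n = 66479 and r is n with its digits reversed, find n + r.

Reverse of 66479 is 97466.
66479 + 97466 = 163945

163945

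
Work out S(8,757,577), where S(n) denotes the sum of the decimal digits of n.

8+7+5+7+5+7+7 = 46

46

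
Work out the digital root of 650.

6+5+0 = 11
1+1 = 2

2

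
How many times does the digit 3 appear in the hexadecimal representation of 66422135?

1

66422135 in base 16 is 3F58577.
The digit 3 appears 1 time.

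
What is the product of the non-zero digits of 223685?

2880

2×2×3×6×8×5 = 2880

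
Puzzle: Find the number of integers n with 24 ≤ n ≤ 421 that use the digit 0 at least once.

The integers in [24, 421] that use the digit 0 at least once: 30, 40, 50, 60, 70, 80, …, 410, 420.
76 qualify.

76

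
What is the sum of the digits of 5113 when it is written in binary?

5113 in base 2 is 1001111111001.
Digit sum: 1+0+0+1+1+1+1+1+1+1+0+0+1 = 9.

9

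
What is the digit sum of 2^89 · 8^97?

2^89 · 8^97 = 2462625387274654950767440006258975862817483704404090416746768337765357610718575663213391640930307227550414249394176
Sum of its 115 digits: 508.

508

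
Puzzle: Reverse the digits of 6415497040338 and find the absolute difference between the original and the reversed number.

1914910904808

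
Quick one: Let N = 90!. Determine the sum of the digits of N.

90! = 1485715964481761497309522733620825737885569961284688766942216863704985393094065876545992131370884059645617234469978112000000000000000000000
Sum of its 139 digits: 585.

585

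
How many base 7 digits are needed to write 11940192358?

12

11940192358 in base 7 is 601613650303, which has 12 digits.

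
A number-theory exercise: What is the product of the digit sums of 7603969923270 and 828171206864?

S(7603969923270) = 7+6+0+3+9+6+9+9+2+3+2+7+0 = 63.
S(828171206864) = 8+2+8+1+7+1+2+0+6+8+6+4 = 53.
63 · 53 = 3339.

3339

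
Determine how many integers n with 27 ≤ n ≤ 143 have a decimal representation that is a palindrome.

The integers in [27, 143] that have a decimal representation that is a palindrome: 33, 44, 55, 66, 77, 88, …, 131, 141.
12 qualify.

12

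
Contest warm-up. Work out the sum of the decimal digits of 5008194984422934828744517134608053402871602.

5+0+0+8+1+9+4+9+8+4+4+2+2+9+3+4+8+2+8+7+4+4+5+1+7+1+3+4+6+0+8+0+5+3+4+0+2+8+7+1+6+0+2 = 178

178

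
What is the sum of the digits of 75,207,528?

36

7+5+2+0+7+5+2+8 = 36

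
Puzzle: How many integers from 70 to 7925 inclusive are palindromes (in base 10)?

162

The integers in [70, 7925] that are palindromes (in base 10): 77, 88, 99, 101, 111, 121, …, 7777, 7887.
162 qualify.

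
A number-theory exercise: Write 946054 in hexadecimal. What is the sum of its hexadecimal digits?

946054 in base 16 is E6F86.
Digit sum: 14+6+15+8+6 = 49.

49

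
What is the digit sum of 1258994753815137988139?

116

1+2+5+8+9+9+4+7+5+3+8+1+5+1+3+7+9+8+8+1+3+9 = 116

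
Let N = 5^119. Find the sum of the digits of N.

344

5^119 = 150463276905252801019998276764447446760789191266827202753120218403637409210205078125
Sum of its 84 digits: 344.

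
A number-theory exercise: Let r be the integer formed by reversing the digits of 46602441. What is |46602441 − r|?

Reverse of 46602441 is 14420664.
|46602441 − 14420664| = 32181777

32181777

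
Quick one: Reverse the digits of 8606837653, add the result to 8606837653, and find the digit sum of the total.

Reversal of 8606837653 is 3567386068; 8606837653 + 3567386068 = 12174223721.
Digit sum of 12174223721: 1+2+1+7+4+2+2+3+7+2+1 = 32.

32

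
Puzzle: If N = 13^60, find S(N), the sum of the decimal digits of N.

298

13^60 = 6864377172744689378196133203444067624537070830997366604446306636401
Sum of its 67 digits: 298.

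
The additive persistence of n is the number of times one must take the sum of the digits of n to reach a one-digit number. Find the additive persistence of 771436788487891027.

3

771436788487891027 → 97 → 16 → 7 (3 steps)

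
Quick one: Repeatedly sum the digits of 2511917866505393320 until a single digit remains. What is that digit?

2+5+1+1+9+1+7+8+6+6+5+0+5+3+9+3+3+2+0 = 76
7+6 = 13
1+3 = 4
(Equivalently, 2511917866505393320 mod 9 = 4.)

4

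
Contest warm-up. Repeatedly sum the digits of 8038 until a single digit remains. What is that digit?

8+0+3+8 = 19
1+9 = 10
1+0 = 1
(Equivalently, 8038 mod 9 = 1.)

1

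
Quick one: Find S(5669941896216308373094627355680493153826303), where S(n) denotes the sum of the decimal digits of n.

5+6+6+9+9+4+1+8+9+6+2+1+6+3+0+8+3+7+3+0+9+4+6+2+7+3+5+5+6+8+0+4+9+3+1+5+3+8+2+6+3+0+3 = 198

198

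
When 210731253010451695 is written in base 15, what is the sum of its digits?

210731253010451695 in base 15 is 7342A375BDD489A.
Digit sum: 7+3+4+2+10+3+7+5+11+13+13+4+8+9+10 = 109.

109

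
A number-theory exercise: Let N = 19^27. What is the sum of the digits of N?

19^27 = 33600614943460448322716069311260139
Sum of its 35 digits: 127.

127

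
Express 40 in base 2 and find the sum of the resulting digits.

2

40 in base 2 is 101000.
Digit sum: 1+0+1+0+0+0 = 2.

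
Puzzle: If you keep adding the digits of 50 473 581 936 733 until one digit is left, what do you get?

1

5+0+4+7+3+5+8+1+9+3+6+7+3+3 = 64
6+4 = 10
1+0 = 1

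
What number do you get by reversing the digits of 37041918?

Reversing 37041918 gives 81914073.

81914073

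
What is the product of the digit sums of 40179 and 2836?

399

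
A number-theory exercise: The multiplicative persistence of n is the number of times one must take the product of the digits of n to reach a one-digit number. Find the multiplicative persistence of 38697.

38697 → 9072 → 0 (2 steps)

2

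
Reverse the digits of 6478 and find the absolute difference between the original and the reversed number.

2268

Reverse of 6478 is 8746.
|6478 − 8746| = 2268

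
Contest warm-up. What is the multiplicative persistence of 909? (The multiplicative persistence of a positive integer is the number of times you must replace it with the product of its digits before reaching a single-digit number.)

1

909 → 0 (1 step)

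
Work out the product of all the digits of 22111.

4

2×2×1×1×1 = 4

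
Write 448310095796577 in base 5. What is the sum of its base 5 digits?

41

448310095796577 in base 5 is 432230103034010442302.
Digit sum: 4+3+2+2+3+0+1+0+3+0+3+4+0+1+0+4+4+2+3+0+2 = 41.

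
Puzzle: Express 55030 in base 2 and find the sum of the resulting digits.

11

55030 in base 2 is 1101011011110110.
Digit sum: 1+1+0+1+0+1+1+0+1+1+1+1+0+1+1+0 = 11.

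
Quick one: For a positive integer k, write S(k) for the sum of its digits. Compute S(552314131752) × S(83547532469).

S(552314131752) = 5+5+2+3+1+4+1+3+1+7+5+2 = 39.
S(83547532469) = 8+3+5+4+7+5+3+2+4+6+9 = 56.
39 · 56 = 2184.

2184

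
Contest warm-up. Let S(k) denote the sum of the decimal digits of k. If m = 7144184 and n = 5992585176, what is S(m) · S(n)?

S(7144184) = 7+1+4+4+1+8+4 = 29.
S(5992585176) = 5+9+9+2+5+8+5+1+7+6 = 57.
29 · 57 = 1653.

1653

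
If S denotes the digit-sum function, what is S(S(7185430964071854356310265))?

4

First digit sum: 103.
1+0+3 = 4.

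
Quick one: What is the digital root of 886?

4

8+8+6 = 22
2+2 = 4
(Equivalently, 886 mod 9 = 4.)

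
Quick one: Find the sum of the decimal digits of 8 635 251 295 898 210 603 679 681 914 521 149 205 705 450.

184

8+6+3+5+2+5+1+2+9+5+8+9+8+2+1+0+6+0+3+6+7+9+6+8+1+9+1+4+5+2+1+1+4+9+2+0+5+7+0+5+4+5+0 = 184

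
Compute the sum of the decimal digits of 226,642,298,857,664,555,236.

103

2+2+6+6+4+2+2+9+8+8+5+7+6+6+4+5+5+5+2+3+6 = 103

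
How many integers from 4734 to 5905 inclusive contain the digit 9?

312

The integers in [4734, 5905] that contain the digit 9: 4739, 4749, 4759, 4769, 4779, 4789, …, 5904, 5905.
312 qualify.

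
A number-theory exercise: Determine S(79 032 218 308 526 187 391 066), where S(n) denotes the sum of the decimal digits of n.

97

7+9+0+3+2+2+1+8+3+0+8+5+2+6+1+8+7+3+9+1+0+6+6 = 97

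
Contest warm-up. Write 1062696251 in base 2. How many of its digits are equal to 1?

21

1062696251 in base 2 is 111111010101110111010100111011.
The digit 1 appears 21 times.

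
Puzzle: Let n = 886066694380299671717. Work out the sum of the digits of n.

8+8+6+0+6+6+6+9+4+3+8+0+2+9+9+6+7+1+7+1+7 = 113

113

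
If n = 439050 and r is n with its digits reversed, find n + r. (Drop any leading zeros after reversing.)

489984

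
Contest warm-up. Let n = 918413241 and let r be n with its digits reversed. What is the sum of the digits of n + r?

30

Reversal of 918413241 is 142314819; 918413241 + 142314819 = 1060728060.
Digit sum of 1060728060: 1+0+6+0+7+2+8+0+6+0 = 30.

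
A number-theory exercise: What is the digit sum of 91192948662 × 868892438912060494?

138

91192948662 × 868892438912060494 = 79236863574507503761980359028
Sum of its 29 digits: 138.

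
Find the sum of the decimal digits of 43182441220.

4+3+1+8+2+4+4+1+2+2+0 = 31

31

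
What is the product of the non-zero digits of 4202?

4×2×2 = 16

16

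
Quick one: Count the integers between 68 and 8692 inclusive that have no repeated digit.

4593

The integers in [68, 8692] that have no repeated digit: 68, 69, 70, 71, 72, 73, …, 8691, 8692.
4593 qualify.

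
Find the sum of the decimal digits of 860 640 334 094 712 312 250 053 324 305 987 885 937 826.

175

8+6+0+6+4+0+3+3+4+0+9+4+7+1+2+3+1+2+2+5+0+0+5+3+3+2+4+3+0+5+9+8+7+8+8+5+9+3+7+8+2+6 = 175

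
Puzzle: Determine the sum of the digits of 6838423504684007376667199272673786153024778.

207

6+8+3+8+4+2+3+5+0+4+6+8+4+0+0+7+3+7+6+6+6+7+1+9+9+2+7+2+6+7+3+7+8+6+1+5+3+0+2+4+7+7+8 = 207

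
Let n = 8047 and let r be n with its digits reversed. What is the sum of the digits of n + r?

20

Reversal of 8047 is 7408; 8047 + 7408 = 15455.
Digit sum of 15455: 1+5+4+5+5 = 20.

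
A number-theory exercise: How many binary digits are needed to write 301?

9

301 in base 2 is 100101101, which has 9 digits.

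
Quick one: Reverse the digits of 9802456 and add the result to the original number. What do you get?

Reverse of 9802456 is 6542089.
9802456 + 6542089 = 16344545

16344545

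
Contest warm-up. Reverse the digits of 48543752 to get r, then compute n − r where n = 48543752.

22809168

Reverse of 48543752 is 25734584.
48543752 − 25734584 = 22809168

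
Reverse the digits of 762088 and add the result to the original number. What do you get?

Reverse of 762088 is 880267.
762088 + 880267 = 1642355

1642355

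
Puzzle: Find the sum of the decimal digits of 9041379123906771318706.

9+0+4+1+3+7+9+1+2+3+9+0+6+7+7+1+3+1+8+7+0+6 = 94

94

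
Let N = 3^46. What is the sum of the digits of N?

108

3^46 = 8862938119652501095929
Sum of its 22 digits: 108.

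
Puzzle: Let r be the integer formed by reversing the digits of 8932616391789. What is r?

Reversing 8932616391789 gives 9871936162398.

9871936162398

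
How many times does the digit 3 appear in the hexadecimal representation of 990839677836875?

1

990839677836875 in base 16 is 38529D706DE4B.
The digit 3 appears 1 time.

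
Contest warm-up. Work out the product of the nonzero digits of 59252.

900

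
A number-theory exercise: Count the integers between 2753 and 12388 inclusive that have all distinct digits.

The integers in [2753, 12388] that have all distinct digits: 2753, 2754, 2756, 2758, 2759, 2760, …, 12386, 12387.
4079 qualify.

4079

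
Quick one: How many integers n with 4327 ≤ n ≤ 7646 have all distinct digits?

The integers in [4327, 7646] that have all distinct digits: 4327, 4328, 4329, 4350, 4351, 4352, …, 7643, 7645.
1695 qualify.

1695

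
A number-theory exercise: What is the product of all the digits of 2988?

1152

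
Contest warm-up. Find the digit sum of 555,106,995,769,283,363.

92

5+5+5+1+0+6+9+9+5+7+6+9+2+8+3+3+6+3 = 92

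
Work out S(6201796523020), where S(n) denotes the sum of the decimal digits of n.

6+2+0+1+7+9+6+5+2+3+0+2+0 = 43

43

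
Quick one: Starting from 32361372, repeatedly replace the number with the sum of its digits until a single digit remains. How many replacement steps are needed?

32361372 → 27 → 9 (2 steps)

2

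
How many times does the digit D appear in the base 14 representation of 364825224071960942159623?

364825224071960942159623 in base 14 is 4508C3D67A7717C8310B5.
The digit D appears 1 time.

1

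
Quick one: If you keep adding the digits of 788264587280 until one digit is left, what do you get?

7+8+8+2+6+4+5+8+7+2+8+0 = 65
6+5 = 11
1+1 = 2
(Equivalently, 788264587280 mod 9 = 2.)

2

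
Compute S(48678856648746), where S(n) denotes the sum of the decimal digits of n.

87

4+8+6+7+8+8+5+6+6+4+8+7+4+6 = 87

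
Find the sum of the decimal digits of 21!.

21! = 51090942171709440000
Sum of its 20 digits: 63.

63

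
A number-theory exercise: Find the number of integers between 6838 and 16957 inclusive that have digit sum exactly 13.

433

The integers in [6838, 16957] that have digit sum exactly 13: 7006, 7015, 7024, 7033, 7042, 7051, …, 16510, 16600.
433 qualify.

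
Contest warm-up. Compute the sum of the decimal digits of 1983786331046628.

1+9+8+3+7+8+6+3+3+1+0+4+6+6+2+8 = 75

75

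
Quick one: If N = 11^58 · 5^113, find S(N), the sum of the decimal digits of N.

626

11^58 · 5^113 = 24231830872270155108335098247885372235364199458070922740409555037989387075823317555279415827748407293029675457773919333703815937042236328125
Sum of its 140 digits: 626.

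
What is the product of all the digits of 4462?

4×4×6×2 = 192

192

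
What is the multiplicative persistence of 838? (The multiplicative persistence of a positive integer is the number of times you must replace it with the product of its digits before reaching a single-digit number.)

3

838 → 192 → 18 → 8 (3 steps)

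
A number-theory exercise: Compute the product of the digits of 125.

10

1×2×5 = 10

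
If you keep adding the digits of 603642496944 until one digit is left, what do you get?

3

6+0+3+6+4+2+4+9+6+9+4+4 = 57
5+7 = 12
1+2 = 3
(Equivalently, 603642496944 mod 9 = 3.)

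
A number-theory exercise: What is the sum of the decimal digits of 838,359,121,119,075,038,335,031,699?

113

8+3+8+3+5+9+1+2+1+1+1+9+0+7+5+0+3+8+3+3+5+0+3+1+6+9+9 = 113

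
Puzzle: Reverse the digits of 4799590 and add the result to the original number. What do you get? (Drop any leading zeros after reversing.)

Reverse of 4799590 is 959974.
4799590 + 959974 = 5759564

5759564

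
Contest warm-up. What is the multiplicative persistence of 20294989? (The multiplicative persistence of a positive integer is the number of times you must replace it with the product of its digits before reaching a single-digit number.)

20294989 → 0 (1 step)

1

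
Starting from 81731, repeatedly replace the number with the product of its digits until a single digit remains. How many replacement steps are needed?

4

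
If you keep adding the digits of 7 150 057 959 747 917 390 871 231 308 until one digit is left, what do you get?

2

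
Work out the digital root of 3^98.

The digital root of n equals n mod 9 (or 9 when 9 | n), so we need 3^98 mod 9.
3^98 ≡ 0 (mod 9), so the digital root is 9.

9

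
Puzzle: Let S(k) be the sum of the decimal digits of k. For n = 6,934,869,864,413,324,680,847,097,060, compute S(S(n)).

First digit sum: 135.
1+3+5 = 9.

9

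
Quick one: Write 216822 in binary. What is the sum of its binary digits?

216822 in base 2 is 110100111011110110.
Digit sum: 1+1+0+1+0+0+1+1+1+0+1+1+1+1+0+1+1+0 = 12.

12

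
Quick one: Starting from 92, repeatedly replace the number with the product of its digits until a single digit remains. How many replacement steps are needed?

92 → 18 → 8 (2 steps)

2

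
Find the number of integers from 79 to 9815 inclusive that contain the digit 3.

The integers in [79, 9815] that contain the digit 3: 83, 93, 103, 113, 123, 130, …, 9803, 9813.
3386 qualify.

3386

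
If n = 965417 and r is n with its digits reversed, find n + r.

1679986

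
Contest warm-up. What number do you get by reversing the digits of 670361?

163076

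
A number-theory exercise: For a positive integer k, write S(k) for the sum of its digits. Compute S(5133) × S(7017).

180

S(5133) = 5+1+3+3 = 12.
S(7017) = 7+0+1+7 = 15.
12 · 15 = 180.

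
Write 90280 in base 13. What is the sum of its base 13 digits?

90280 in base 13 is 32128.
Digit sum: 3+2+1+2+8 = 16.

16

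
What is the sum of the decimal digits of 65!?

351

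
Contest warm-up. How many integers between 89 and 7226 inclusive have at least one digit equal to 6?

2649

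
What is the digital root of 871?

8+7+1 = 16
1+6 = 7

7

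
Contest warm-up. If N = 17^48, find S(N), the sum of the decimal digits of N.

17^48 = 115225400457255426923013053222916919834651165519677685328641
Sum of its 60 digits: 244.

244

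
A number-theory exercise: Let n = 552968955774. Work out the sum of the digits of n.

72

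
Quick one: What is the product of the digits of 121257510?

0

1×2×1×2×5×7×5×1×0 = 0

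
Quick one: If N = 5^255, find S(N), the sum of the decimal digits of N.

773

5^255 = 17272337110188889250772703725600799142232000728872562770047406940337183606324854115943015006944576453121094587892299327193990197893663893387306007554116149549372494220733642578125
Sum of its 179 digits: 773.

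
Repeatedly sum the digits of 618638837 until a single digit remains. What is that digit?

6+1+8+6+3+8+8+3+7 = 50
5+0 = 5
(Equivalently, 618638837 mod 9 = 5.)

5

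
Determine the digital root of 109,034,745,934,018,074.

1+0+9+0+3+4+7+4+5+9+3+4+0+1+8+0+7+4 = 69
6+9 = 15
1+5 = 6
(Equivalently, 109,034,745,934,018,074 mod 9 = 6.)

6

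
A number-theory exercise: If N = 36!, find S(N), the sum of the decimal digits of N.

36! = 371993326789901217467999448150835200000000
Sum of its 42 digits: 171.

171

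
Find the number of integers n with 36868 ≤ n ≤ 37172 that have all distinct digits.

126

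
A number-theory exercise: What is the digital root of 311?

5

3+1+1 = 5
(Equivalently, 311 mod 9 = 5.)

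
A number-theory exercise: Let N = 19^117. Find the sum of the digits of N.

667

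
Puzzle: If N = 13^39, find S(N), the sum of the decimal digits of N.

13^39 = 27783742160348572763840067510872319734178277
Sum of its 44 digits: 199.

199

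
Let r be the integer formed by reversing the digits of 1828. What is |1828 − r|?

Reverse of 1828 is 8281.
|1828 − 8281| = 6453

6453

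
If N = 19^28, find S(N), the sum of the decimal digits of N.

154

19^28 = 638411683925748518131605316913942641
Sum of its 36 digits: 154.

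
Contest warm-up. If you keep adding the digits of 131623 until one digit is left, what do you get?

7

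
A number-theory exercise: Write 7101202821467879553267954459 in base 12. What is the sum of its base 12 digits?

146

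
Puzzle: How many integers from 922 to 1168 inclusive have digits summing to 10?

17

The integers in [922, 1168] that have digits summing to 10: 1009, 1018, 1027, 1036, 1045, 1054, …, 1153, 1162.
17 qualify.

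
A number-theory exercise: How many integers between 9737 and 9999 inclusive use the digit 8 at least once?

The integers in [9737, 9999] that use the digit 8 at least once: 9738, 9748, 9758, 9768, 9778, 9780, …, 9989, 9998.
135 qualify.

135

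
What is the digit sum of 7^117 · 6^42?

612

7^117 · 6^42 = 362095558525469193837476220378371418299267982851203720662342159663042316033819684402867895192457892669094567036102238695564720996352
Sum of its 132 digits: 612.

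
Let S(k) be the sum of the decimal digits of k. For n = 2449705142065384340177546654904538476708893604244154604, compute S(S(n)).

12

First digit sum: 237.
2+3+7 = 12.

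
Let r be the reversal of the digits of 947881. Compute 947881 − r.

759132

Reverse of 947881 is 188749.
947881 − 188749 = 759132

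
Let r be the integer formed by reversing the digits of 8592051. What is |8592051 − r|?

Reverse of 8592051 is 1502958.
|8592051 − 1502958| = 7089093

7089093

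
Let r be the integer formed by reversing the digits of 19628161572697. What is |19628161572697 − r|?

Reverse of 19628161572697 is 79627516182691.
|19628161572697 − 79627516182691| = 59999354609994

59999354609994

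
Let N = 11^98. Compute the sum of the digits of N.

499

11^98 = 1138893581803493403646143567941292295559035636366815407698055996045866546243992369995050904937673772281
Sum of its 103 digits: 499.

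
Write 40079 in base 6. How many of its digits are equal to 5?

3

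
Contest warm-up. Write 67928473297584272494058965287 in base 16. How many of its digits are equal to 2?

67928473297584272494058965287 in base 16 is DB7D1DBC24AA371ABD0E8927.
The digit 2 appears 2 times.

2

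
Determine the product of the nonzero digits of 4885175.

44800

4×8×8×5×1×7×5 = 44800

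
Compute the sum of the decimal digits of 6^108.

6^108 = 1097324413128695095014498519762948444299315170409742569521688363865669310779664367616
Sum of its 85 digits: 405.

405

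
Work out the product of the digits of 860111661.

0

8×6×0×1×1×1×6×6×1 = 0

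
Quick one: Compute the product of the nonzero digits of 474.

112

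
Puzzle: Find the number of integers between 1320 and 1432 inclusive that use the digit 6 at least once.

20

The integers in [1320, 1432] that use the digit 6 at least once: 1326, 1336, 1346, 1356, 1360, 1361, …, 1416, 1426.
20 qualify.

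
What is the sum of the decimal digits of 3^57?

108

3^57 = 1570042899082081611640534563
Sum of its 28 digits: 108.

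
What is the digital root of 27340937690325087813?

2+7+3+4+0+9+3+7+6+9+0+3+2+5+0+8+7+8+1+3 = 87
8+7 = 15
1+5 = 6

6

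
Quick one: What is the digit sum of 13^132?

13^132 = 1097798175089584955399483593448375662169825290015520049835855389660230376075864805000966421026881828676055209255731374998704898695057245805656699281
Sum of its 148 digits: 721.

721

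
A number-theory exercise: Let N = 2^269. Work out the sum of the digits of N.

347

2^269 = 948568795032094272909893509191171341133987714380927500611236528192824358010355712
Sum of its 81 digits: 347.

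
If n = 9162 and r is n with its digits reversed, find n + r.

Reverse of 9162 is 2619.
9162 + 2619 = 11781

11781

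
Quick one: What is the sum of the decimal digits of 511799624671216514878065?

5+1+1+7+9+9+6+2+4+6+7+1+2+1+6+5+1+4+8+7+8+0+6+5 = 111

111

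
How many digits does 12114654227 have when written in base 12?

10

12114654227 in base 12 is 242120B32B, which has 10 digits.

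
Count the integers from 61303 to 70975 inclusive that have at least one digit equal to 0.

The integers in [61303, 70975] that have at least one digit equal to 0: 61303, 61304, 61305, 61306, 61307, 61308, …, 70974, 70975.
3274 qualify.

3274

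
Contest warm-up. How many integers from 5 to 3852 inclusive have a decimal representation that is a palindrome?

The integers in [5, 3852] that have a decimal representation that is a palindrome: 5, 6, 7, 8, 9, 11, …, 3663, 3773.
132 qualify.

132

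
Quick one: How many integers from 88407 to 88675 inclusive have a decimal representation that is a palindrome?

The integers in [88407, 88675] that have a decimal representation that is a palindrome: 88488, 88588.
2 qualify.

2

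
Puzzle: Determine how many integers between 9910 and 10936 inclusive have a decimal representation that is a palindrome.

11

The integers in [9910, 10936] that have a decimal representation that is a palindrome: 9999, 10001, 10101, 10201, 10301, 10401, …, 10801, 10901.
11 qualify.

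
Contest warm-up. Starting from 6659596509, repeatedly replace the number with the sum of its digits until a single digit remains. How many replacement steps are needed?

2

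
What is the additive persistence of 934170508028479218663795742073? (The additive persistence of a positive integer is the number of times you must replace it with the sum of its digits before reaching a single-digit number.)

3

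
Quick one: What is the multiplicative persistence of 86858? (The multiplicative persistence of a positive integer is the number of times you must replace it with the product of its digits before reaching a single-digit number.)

86858 → 15360 → 0 (2 steps)

2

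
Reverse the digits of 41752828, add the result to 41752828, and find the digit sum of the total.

38

Reversal of 41752828 is 82825714; 41752828 + 82825714 = 124578542.
Digit sum of 124578542: 1+2+4+5+7+8+5+4+2 = 38.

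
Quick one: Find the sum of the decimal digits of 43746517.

37

4+3+7+4+6+5+1+7 = 37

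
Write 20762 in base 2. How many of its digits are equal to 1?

20762 in base 2 is 101000100011010.
The digit 1 appears 6 times.

6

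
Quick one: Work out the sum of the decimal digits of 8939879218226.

8+9+3+9+8+7+9+2+1+8+2+2+6 = 74

74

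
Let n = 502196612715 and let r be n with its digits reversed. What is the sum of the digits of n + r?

36

Reversal of 502196612715 is 517216691205; 502196612715 + 517216691205 = 1019413303920.
Digit sum of 1019413303920: 1+0+1+9+4+1+3+3+0+3+9+2+0 = 36.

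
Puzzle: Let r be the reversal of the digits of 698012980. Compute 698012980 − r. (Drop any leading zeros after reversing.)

608802084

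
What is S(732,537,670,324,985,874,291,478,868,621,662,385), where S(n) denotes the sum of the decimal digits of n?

7+3+2+5+3+7+6+7+0+3+2+4+9+8+5+8+7+4+2+9+1+4+7+8+8+6+8+6+2+1+6+6+2+3+8+5 = 182

182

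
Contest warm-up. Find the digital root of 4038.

6

4+0+3+8 = 15
1+5 = 6
(Equivalently, 4038 mod 9 = 6.)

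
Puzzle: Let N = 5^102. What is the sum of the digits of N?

298

5^102 = 197215226305252951352932141320696557418301608777255751192569732666015625
Sum of its 72 digits: 298.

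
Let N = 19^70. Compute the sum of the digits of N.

397

19^70 = 325650737981196211817040643482760123711113829069928887581850461693742906986845870061444601
Sum of its 90 digits: 397.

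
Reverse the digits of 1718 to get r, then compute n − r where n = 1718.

-6453

Reverse of 1718 is 8171.
1718 − 8171 = -6453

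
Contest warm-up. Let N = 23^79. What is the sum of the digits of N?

23^79 = 377136916036719379357080255530026047930733649748554226841039586430617722050933700161527321714659968975035687
Sum of its 108 digits: 473.

473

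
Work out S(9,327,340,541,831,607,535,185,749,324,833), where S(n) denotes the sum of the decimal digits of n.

133

9+3+2+7+3+4+0+5+4+1+8+3+1+6+0+7+5+3+5+1+8+5+7+4+9+3+2+4+8+3+3 = 133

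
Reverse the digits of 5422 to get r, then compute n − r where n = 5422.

3177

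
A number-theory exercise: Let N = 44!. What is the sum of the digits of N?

216

44! = 2658271574788448768043625811014615890319638528000000000
Sum of its 55 digits: 216.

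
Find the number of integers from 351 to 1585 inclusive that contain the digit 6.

The integers in [351, 1585] that contain the digit 6: 356, 360, 361, 362, 363, 364, …, 1569, 1576.
321 qualify.

321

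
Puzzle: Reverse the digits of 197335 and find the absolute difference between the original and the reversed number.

336456

Reverse of 197335 is 533791.
|197335 − 533791| = 336456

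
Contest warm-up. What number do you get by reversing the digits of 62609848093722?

Reversing 62609848093722 gives 22739084890626.

22739084890626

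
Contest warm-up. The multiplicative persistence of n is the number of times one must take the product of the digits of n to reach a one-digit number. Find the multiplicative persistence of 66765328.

66765328 → 362880 → 0 (2 steps)

2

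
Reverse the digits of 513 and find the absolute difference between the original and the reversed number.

198

Reverse of 513 is 315.
|513 − 315| = 198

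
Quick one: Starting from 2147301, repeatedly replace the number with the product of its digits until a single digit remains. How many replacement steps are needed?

2147301 → 0 (1 step)

1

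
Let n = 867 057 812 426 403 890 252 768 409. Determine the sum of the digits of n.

123

8+6+7+0+5+7+8+1+2+4+2+6+4+0+3+8+9+0+2+5+2+7+6+8+4+0+9 = 123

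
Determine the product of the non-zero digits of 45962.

2160

4×5×9×6×2 = 2160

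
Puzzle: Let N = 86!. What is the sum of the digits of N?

495

86! = 24227095383672732381765523203441259715284870552429381750838764496720162249742450276789464634901319465571660595200000000000000000000
Sum of its 131 digits: 495.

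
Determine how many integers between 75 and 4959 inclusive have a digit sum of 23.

The integers in [75, 4959] that have a digit sum of 23: 599, 689, 698, 779, 788, 797, …, 4946, 4955.
141 qualify.

141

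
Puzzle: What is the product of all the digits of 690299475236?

6×9×0×2×9×9×4×7×5×2×3×6 = 0

0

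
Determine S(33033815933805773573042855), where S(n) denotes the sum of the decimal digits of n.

3+3+0+3+3+8+1+5+9+3+3+8+0+5+7+7+3+5+7+3+0+4+2+8+5+5 = 110

110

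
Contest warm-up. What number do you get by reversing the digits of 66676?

Reversing 66676 gives 67666.

67666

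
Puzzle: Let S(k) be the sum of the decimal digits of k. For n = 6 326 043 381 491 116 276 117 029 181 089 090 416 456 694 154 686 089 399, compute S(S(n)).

First digit sum: 242.
2+4+2 = 8.

8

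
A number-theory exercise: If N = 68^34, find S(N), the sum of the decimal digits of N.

274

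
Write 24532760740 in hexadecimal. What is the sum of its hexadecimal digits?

55

24532760740 in base 16 is 5B64438A4.
Digit sum: 5+11+6+4+4+3+8+10+4 = 55.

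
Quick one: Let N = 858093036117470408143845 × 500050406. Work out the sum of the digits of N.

858093036117470408143845 × 500050406 = 429089771096313741285315398651070
Sum of its 33 digits: 144.

144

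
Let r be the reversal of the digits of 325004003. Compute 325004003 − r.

Reverse of 325004003 is 300400523.
325004003 − 300400523 = 24603480

24603480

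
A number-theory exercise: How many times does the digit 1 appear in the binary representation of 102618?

102618 in base 2 is 11001000011011010.
The digit 1 appears 8 times.

8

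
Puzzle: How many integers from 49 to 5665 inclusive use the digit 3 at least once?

The integers in [49, 5665] that use the digit 3 at least once: 53, 63, 73, 83, 93, 103, …, 5653, 5663.
2281 qualify.

2281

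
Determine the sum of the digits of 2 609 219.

2+6+0+9+2+1+9 = 29

29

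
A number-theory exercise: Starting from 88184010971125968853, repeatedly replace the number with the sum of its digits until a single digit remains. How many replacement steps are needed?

3

88184010971125968853 → 94 → 13 → 4 (3 steps)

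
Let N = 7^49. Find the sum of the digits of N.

178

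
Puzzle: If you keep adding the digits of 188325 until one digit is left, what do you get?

1+8+8+3+2+5 = 27
2+7 = 9

9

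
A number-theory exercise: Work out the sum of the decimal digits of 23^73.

455

23^73 = 2547604628744583547284809128481175587973357256283672041453674699319823195380234452211296692484212183
Sum of its 100 digits: 455.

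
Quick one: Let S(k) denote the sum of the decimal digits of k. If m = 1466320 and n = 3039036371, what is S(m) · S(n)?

S(1466320) = 1+4+6+6+3+2+0 = 22.
S(3039036371) = 3+0+3+9+0+3+6+3+7+1 = 35.
22 · 35 = 770.

770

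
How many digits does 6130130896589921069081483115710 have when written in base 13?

6130130896589921069081483115710 in base 13 is 51A969976C3B01AC4C71C77226B0, which has 28 digits.

28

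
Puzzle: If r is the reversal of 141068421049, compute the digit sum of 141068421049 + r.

Reversal of 141068421049 is 940124860141; 141068421049 + 940124860141 = 1081193281190.
Digit sum of 1081193281190: 1+0+8+1+1+9+3+2+8+1+1+9+0 = 44.

44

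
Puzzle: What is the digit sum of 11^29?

140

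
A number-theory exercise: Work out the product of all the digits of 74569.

7560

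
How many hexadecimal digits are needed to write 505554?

505554 in base 16 is 7B6D2, which has 5 digits.

5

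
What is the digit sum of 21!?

63

21! = 51090942171709440000
Sum of its 20 digits: 63.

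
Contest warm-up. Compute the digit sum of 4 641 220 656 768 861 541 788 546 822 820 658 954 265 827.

209

4+6+4+1+2+2+0+6+5+6+7+6+8+8+6+1+5+4+1+7+8+8+5+4+6+8+2+2+8+2+0+6+5+8+9+5+4+2+6+5+8+2+7 = 209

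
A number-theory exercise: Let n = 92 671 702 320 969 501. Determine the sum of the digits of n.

69

9+2+6+7+1+7+0+2+3+2+0+9+6+9+5+0+1 = 69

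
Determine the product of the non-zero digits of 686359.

6×8×6×3×5×9 = 38880

38880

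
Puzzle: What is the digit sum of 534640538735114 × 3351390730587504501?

138

534640538735114 × 3351390730587504501 = 1791789345713170708017164321748114
Sum of its 34 digits: 138.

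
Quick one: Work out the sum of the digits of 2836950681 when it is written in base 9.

33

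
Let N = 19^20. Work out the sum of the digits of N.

19^20 = 37589973457545958193355601
Sum of its 26 digits: 136.

136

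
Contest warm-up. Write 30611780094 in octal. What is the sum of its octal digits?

30611780094 in base 8 is 344046530776.
Digit sum: 3+4+4+0+4+6+5+3+0+7+7+6 = 49.

49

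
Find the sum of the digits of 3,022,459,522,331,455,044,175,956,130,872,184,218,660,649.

172

3+0+2+2+4+5+9+5+2+2+3+3+1+4+5+5+0+4+4+1+7+5+9+5+6+1+3+0+8+7+2+1+8+4+2+1+8+6+6+0+6+4+9 = 172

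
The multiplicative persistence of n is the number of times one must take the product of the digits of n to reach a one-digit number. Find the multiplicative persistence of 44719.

44719 → 1008 → 0 (2 steps)

2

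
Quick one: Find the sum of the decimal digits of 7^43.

169

7^43 = 2183814375991796599109312252753832343
Sum of its 37 digits: 169.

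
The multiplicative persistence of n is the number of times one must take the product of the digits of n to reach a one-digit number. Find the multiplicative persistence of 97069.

97069 → 0 (1 step)

1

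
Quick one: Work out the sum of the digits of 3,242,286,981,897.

69

3+2+4+2+2+8+6+9+8+1+8+9+7 = 69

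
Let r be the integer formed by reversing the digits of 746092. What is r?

290647

Reversing 746092 gives 290647.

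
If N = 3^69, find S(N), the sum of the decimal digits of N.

3^69 = 834385168331080533771857328695283
Sum of its 33 digits: 153.

153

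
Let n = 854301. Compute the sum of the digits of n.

21

8+5+4+3+0+1 = 21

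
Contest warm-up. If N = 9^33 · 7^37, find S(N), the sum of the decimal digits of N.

297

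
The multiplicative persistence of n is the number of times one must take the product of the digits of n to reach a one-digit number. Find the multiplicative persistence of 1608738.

1

1608738 → 0 (1 step)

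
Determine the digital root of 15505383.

3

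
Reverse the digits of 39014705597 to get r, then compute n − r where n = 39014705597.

-40536035496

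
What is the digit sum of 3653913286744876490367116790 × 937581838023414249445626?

3653913286744876490367116790 × 937581838023414249445626 = 3425842735364435974069922354667534124829477496660540
Sum of its 52 digits: 243.

243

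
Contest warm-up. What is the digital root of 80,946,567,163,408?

4

8+0+9+4+6+5+6+7+1+6+3+4+0+8 = 67
6+7 = 13
1+3 = 4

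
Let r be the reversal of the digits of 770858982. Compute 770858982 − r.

Reverse of 770858982 is 289858077.
770858982 − 289858077 = 481000905

481000905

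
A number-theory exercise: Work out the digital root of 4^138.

The digital root of n equals n mod 9 (or 9 when 9 | n), so we need 4^138 mod 9.
4^138 ≡ 1 (mod 9), so the digital root is 1.

1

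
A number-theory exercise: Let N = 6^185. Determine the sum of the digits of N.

639

6^185 = 907781485614490115411743104585427815580308544222313377884110763677355399489880410372486550881014192468019439355589741169051826476754823781810176
Sum of its 144 digits: 639.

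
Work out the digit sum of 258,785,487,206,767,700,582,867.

125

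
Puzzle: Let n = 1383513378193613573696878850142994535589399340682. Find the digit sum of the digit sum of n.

11

First digit sum: 245.
2+4+5 = 11.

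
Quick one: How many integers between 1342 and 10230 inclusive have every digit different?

The integers in [1342, 10230] that have every digit different: 1342, 1345, 1346, 1347, 1348, 1349, …, 9875, 9876.
4409 qualify.

4409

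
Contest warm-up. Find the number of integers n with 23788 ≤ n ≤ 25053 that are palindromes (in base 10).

13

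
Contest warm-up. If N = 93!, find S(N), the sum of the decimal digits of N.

93! = 1156772507081641574759205162306240436214753229576413535186142281213246807121467315215203289516844845303838996289387078090752000000000000000000000
Sum of its 145 digits: 513.

513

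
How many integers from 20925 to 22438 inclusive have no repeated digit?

The integers in [20925, 22438] that have no repeated digit: 20931, 20934, 20935, 20936, 20937, 20938, …, 21986, 21987.
372 qualify.

372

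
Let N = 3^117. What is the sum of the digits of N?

261

3^117 = 66555937033867822607895549241096482953017615834735226163
Sum of its 56 digits: 261.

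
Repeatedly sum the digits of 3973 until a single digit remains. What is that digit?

4

3+9+7+3 = 22
2+2 = 4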